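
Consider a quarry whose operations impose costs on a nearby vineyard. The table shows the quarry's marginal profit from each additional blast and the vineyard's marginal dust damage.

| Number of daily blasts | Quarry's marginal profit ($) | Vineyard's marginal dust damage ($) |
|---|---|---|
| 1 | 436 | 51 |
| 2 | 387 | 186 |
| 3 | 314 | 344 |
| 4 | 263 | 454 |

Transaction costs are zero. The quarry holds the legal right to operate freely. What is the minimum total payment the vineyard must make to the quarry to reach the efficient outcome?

$577

Left alone the quarry would choose level 4 (marginal profit stays positive).
Efficient level: k* = 2 (marginal profit ≥ marginal dust damage through 2).
The vineyard must at least cover the quarry's forgone profit from cutting 4→2: 314 + 263 = 577.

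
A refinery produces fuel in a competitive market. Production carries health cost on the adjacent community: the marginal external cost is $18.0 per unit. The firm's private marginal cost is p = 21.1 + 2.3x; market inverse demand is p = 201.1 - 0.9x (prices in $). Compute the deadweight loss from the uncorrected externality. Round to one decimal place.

DWL = $50.6

Market equilibrium (private): 21.1 + 2.3x = 201.1 - 0.9x → x_m = 56.2500.
Social marginal cost = private MC + MEC = 39.1 + 2.3x.
Set SMC = demand: 39.1 + 2.3x = 201.1 - 0.9x → x* = 50.6250.
Height of the DWL triangle at x_m is SMC(x_m) − demand(x_m) = MEC(x_m) = 18.0000.
DWL = ½ × 5.6250 × 18.0000 = 50.6250.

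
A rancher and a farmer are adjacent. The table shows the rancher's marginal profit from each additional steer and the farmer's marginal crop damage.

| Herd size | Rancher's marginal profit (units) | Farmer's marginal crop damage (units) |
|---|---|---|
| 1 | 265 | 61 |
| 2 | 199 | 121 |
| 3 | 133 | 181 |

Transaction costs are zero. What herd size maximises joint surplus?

Bargaining reaches the level where marginal profit last exceeds marginal crop damage.
That holds through level 2 (199 ≥ 121) but not at 3 (133 < 181).

2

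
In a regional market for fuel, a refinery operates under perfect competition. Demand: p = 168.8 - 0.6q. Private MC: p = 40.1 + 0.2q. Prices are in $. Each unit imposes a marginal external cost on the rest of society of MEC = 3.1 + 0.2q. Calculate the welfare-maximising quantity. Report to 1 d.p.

q* = 125.6

Social marginal cost = private MC + MEC = 43.2 + 0.4q.
Set SMC = demand: 43.2 + 0.4q = 168.8 - 0.6q → q* = 125.6000.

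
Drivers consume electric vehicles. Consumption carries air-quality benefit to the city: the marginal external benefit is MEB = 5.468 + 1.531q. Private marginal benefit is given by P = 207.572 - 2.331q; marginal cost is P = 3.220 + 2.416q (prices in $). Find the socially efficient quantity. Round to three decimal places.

Social marginal benefit = demand + MEB = 213.040 - 0.800q.
Set SMB = MC: 213.040 - 0.800q = 3.220 + 2.416q → q* = 65.2425.

q* = 65.243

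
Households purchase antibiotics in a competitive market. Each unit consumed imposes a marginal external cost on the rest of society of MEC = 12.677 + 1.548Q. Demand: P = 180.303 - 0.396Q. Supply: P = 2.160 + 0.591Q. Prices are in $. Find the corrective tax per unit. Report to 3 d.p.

tax = $113.719 per unit

Social marginal benefit = demand − MEC = 167.626 - 1.944Q.
Set SMB = MC: 167.626 - 1.944Q = 2.160 + 0.591Q → Q* = 65.2726.
The Pigouvian tax equals MEC at Q*: 12.677 + 1.548×65.2726 = 113.7190.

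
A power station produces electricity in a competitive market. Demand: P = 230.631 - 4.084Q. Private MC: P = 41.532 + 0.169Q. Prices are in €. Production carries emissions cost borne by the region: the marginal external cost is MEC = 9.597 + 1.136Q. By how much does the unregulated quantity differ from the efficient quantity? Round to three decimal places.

11.154 units

Market equilibrium (private): 41.532 + 0.169Q = 230.631 - 4.084Q → Q_m = 44.4625.
Social marginal cost = private MC + MEC = 51.129 + 1.305Q.
Set SMC = demand: 51.129 + 1.305Q = 230.631 - 4.084Q → Q* = 33.3090.
Gap = |44.4625 − 33.3090| = 11.1535.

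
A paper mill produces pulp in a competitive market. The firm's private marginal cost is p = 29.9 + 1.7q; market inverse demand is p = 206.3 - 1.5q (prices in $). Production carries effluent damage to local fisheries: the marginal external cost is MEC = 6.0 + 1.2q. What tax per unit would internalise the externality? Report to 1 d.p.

tax = $52.5 per unit

Social marginal cost = private MC + MEC = 35.9 + 2.9q.
Set SMC = demand: 35.9 + 2.9q = 206.3 - 1.5q → q* = 38.7273.
The Pigouvian tax equals MEC at q*: 6.0 + 1.2×38.7273 = 52.4728.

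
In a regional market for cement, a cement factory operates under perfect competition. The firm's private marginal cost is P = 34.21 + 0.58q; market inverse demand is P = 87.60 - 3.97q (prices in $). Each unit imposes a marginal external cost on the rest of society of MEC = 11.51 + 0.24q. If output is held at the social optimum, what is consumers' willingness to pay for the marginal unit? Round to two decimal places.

P = $52.89

Social marginal cost = private MC + MEC = 45.72 + 0.82q.
Set SMC = demand: 45.72 + 0.82q = 87.60 - 3.97q → q* = 8.7432.
Consumer price on the demand curve at q*: 87.60 − 3.97×8.7432 = 52.8895.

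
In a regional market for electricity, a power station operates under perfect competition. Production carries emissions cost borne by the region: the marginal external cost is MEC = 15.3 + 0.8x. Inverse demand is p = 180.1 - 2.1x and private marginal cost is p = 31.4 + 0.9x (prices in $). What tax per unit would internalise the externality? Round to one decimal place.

Social marginal cost = private MC + MEC = 46.7 + 1.7x.
Set SMC = demand: 46.7 + 1.7x = 180.1 - 2.1x → x* = 35.1053.
The Pigouvian tax equals MEC at x*: 15.3 + 0.8×35.1053 = 43.3842.

tax = $43.4 per unit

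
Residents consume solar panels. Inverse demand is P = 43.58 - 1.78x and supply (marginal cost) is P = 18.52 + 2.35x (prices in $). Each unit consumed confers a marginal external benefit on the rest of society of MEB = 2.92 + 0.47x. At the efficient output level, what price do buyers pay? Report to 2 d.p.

Social marginal benefit = demand + MEB = 46.50 - 1.31x.
Set SMB = MC: 46.50 - 1.31x = 18.52 + 2.35x → x* = 7.6448.
Consumer price on the demand curve at x*: 43.58 − 1.78×7.6448 = 29.9723.

P = $29.97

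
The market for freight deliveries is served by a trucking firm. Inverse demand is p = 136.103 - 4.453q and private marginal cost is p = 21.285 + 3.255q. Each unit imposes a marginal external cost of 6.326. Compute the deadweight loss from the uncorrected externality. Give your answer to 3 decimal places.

DWL = 2.596

Market equilibrium (private): 21.285 + 3.255q = 136.103 - 4.453q → q_m = 14.8960.
Social marginal cost = private MC + MEC = 27.611 + 3.255q.
Set SMC = demand: 27.611 + 3.255q = 136.103 - 4.453q → q* = 14.0752.
The loss is the area between SMC and demand from q* to q_m; with linear curves that's a triangle of height MEC(q_m).
DWL = ½ × 0.8208 × 6.3260 = 2.5962.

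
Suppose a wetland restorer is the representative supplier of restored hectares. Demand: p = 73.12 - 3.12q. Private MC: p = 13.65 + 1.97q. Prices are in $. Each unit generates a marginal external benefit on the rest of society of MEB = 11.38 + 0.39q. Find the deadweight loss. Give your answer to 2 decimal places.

Market equilibrium (private): 13.65 + 1.97q = 73.12 - 3.12q → q_m = 11.6837.
Social marginal cost = private MC − MEB = 2.27 + 1.58q.
Set SMC = demand: 2.27 + 1.58q = 73.12 - 3.12q → q* = 15.0745.
Between q* and q_m the wedge demand − SMC runs linearly from 0 to MEB(q_m), so the loss is a triangle.
DWL = ½ × 3.3908 × 15.9366 = 27.0189.

DWL = $27.02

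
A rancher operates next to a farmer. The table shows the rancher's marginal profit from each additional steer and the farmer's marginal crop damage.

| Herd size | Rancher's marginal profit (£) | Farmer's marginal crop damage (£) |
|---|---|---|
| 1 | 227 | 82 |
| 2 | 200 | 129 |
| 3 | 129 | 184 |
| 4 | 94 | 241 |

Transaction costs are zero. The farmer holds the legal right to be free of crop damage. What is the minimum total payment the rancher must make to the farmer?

£211

Efficient level: marginal profit ≥ marginal crop damage through level 2, so k* = 2.
With the farmer holding the right, the rancher must at least compensate total damage at k*: 82 + 129 = 211.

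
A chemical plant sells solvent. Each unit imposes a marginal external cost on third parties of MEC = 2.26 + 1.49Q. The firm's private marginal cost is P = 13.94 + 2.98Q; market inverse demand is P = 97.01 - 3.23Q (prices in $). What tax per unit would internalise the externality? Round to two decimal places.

Social marginal cost = private MC + MEC = 16.20 + 4.47Q.
Set SMC = demand: 16.20 + 4.47Q = 97.01 - 3.23Q → Q* = 10.4948.
The Pigouvian tax equals MEC at Q*: 2.26 + 1.49×10.4948 = 17.8973.

tax = $17.90 per unit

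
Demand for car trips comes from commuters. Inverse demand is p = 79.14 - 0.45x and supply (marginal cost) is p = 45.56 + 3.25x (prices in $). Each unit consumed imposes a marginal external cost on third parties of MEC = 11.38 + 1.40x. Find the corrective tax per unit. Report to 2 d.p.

tax = $17.47 per unit

Social marginal benefit = demand − MEC = 67.76 - 1.85x.
Set SMB = MC: 67.76 - 1.85x = 45.56 + 3.25x → x* = 4.3529.
The Pigouvian tax equals MEC at x*: 11.38 + 1.40×4.3529 = 17.4741.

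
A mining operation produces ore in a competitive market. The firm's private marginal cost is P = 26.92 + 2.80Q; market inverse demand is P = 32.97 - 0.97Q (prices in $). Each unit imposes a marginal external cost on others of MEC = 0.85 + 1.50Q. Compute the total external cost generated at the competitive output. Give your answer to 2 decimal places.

$3.30

Market equilibrium (private): 26.92 + 2.80Q = 32.97 - 0.97Q → Q_m = 1.6048.
Total external cost = ∫₀^{Q_m} (0.85 + 1.50Q) dQ = 0.85×1.6048 + ½×1.50×1.6048² = 3.2956.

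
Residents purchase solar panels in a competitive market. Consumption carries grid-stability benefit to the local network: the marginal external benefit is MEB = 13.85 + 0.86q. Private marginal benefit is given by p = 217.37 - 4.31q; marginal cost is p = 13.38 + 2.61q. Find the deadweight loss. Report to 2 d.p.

DWL = 126.79

Market equilibrium (private): 13.38 + 2.61q = 217.37 - 4.31q → q_m = 29.4783.
Social marginal benefit = demand + MEB = 231.22 - 3.45q.
Set SMB = MC: 231.22 - 3.45q = 13.38 + 2.61q → q* = 35.9472.
Between q* and q_m the wedge SMB − MC runs linearly from 0 to MEB(q_m), so the loss is a triangle.
DWL = ½ × 6.4689 × 39.2014 = 126.7950.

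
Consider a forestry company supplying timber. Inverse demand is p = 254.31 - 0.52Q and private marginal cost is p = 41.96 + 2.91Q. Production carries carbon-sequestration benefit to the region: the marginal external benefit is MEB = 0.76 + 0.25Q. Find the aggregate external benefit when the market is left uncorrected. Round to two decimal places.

Market equilibrium (private): 41.96 + 2.91Q = 254.31 - 0.52Q → Q_m = 61.9096.
Total external benefit = ∫₀^{Q_m} (0.76 + 0.25Q) dQ = 0.76×61.9096 + ½×0.25×61.9096² = 526.1511.

526.15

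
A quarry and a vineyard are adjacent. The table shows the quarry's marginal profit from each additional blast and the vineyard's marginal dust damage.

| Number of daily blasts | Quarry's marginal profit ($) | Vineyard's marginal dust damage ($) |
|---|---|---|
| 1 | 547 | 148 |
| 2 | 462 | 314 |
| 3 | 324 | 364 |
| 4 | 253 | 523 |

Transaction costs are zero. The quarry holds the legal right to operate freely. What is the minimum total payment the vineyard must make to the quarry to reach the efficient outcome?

$577

Left alone the quarry would choose level 4 (marginal profit stays positive).
Efficient level: k* = 2 (marginal profit ≥ marginal dust damage through 2).
The vineyard must at least cover the quarry's forgone profit from cutting 4→2: 324 + 253 = 577.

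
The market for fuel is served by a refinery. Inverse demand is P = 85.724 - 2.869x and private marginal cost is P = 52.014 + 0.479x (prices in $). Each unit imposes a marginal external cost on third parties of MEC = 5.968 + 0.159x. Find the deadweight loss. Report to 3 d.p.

Market equilibrium (private): 52.014 + 0.479x = 85.724 - 2.869x → x_m = 10.0687.
Social marginal cost = private MC + MEC = 57.982 + 0.638x.
Set SMC = demand: 57.982 + 0.638x = 85.724 - 2.869x → x* = 7.9105.
The loss is the area between SMC and demand from x* to x_m; with linear curves that's a triangle of height MEC(x_m).
DWL = ½ × 2.1582 × 7.5689 = 8.1676.

DWL = $8.168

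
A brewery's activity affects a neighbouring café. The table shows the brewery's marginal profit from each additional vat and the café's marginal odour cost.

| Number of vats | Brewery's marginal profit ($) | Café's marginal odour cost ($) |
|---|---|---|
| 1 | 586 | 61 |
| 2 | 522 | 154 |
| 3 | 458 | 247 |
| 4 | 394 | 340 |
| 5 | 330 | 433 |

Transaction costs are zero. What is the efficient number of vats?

Bargaining reaches the level where marginal profit last exceeds marginal odour cost.
That holds through level 4 (394 ≥ 340) but not at 5 (330 < 433).

4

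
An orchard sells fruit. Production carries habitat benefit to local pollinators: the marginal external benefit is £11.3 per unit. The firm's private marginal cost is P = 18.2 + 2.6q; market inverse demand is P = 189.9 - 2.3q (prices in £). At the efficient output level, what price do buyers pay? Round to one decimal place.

P = £104.0

Social marginal cost = private MC − MEB = 6.9 + 2.6q.
Set SMC = demand: 6.9 + 2.6q = 189.9 - 2.3q → q* = 37.3469.
Consumer price on the demand curve at q*: 189.9 − 2.3×37.3469 = 104.0021.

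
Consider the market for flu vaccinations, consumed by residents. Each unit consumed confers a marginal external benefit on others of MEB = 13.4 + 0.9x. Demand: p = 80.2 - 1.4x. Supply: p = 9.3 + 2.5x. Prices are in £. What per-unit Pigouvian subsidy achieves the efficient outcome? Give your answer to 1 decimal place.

Social marginal benefit = demand + MEB = 93.6 - 0.5x.
Set SMB = MC: 93.6 - 0.5x = 9.3 + 2.5x → x* = 28.1000.
The Pigouvian subsidy equals MEB at x*: 13.4 + 0.9×28.1000 = 38.6900.

subsidy = £38.7 per unit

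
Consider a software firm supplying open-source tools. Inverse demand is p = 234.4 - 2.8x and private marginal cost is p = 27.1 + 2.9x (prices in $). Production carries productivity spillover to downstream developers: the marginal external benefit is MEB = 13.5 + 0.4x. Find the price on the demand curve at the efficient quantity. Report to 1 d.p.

P = $117.8

Social marginal cost = private MC − MEB = 13.6 + 2.5x.
Set SMC = demand: 13.6 + 2.5x = 234.4 - 2.8x → x* = 41.6604.
Consumer price on the demand curve at x*: 234.4 − 2.8×41.6604 = 117.7509.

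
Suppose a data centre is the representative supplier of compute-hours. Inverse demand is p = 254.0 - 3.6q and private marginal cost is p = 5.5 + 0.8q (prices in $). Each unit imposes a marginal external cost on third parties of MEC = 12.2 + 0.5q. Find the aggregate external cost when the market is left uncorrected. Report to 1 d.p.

Market equilibrium (private): 5.5 + 0.8q = 254.0 - 3.6q → q_m = 56.4773.
Total external cost = ∫₀^{q_m} (12.2 + 0.5q) dq = 12.2×56.4773 + ½×0.5×56.4773² = 1486.4444.

$1486.4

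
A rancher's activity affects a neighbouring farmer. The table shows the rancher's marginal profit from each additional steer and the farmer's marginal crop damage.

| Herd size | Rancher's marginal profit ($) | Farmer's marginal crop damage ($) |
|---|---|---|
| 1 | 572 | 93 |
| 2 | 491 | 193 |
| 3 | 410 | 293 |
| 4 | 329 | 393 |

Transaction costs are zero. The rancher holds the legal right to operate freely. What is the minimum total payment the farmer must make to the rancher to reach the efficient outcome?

Left alone the rancher would choose level 4 (marginal profit stays positive).
Efficient level: k* = 3 (marginal profit ≥ marginal crop damage through 3).
The farmer must at least cover the rancher's forgone profit from cutting 4→3: 329 = 329.

$329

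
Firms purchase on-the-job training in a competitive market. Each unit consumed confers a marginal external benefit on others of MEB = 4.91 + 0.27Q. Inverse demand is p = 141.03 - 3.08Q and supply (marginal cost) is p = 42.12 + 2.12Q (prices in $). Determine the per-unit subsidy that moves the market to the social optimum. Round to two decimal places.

Social marginal benefit = demand + MEB = 145.94 - 2.81Q.
Set SMB = MC: 145.94 - 2.81Q = 42.12 + 2.12Q → Q* = 21.0588.
The Pigouvian subsidy equals MEB at Q*: 4.91 + 0.27×21.0588 = 10.5959.

subsidy = $10.60 per unit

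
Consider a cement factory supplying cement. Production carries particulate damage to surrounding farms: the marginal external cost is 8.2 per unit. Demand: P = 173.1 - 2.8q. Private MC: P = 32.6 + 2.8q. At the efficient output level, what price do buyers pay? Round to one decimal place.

P = 107.0

Social marginal cost = private MC + MEC = 40.8 + 2.8q.
Set SMC = demand: 40.8 + 2.8q = 173.1 - 2.8q → q* = 23.6250.
Consumer price on the demand curve at q*: 173.1 − 2.8×23.6250 = 106.9500.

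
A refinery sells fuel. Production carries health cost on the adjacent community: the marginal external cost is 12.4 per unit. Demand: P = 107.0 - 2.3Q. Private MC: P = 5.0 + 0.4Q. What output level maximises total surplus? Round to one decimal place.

Social marginal cost = private MC + MEC = 17.4 + 0.4Q.
Set SMC = demand: 17.4 + 0.4Q = 107.0 - 2.3Q → Q* = 33.1852.

Q* = 33.2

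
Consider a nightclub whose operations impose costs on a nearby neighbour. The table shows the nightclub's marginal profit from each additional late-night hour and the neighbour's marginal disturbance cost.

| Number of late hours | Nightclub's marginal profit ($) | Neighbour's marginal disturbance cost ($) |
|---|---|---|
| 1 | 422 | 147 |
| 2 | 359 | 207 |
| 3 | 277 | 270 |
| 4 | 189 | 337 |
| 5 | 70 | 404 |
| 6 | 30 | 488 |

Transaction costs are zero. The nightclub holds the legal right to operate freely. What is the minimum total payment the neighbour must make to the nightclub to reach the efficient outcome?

$289

Left alone the nightclub would choose level 6 (marginal profit stays positive).
Efficient level: k* = 3 (marginal profit ≥ marginal disturbance cost through 3).
The neighbour must at least cover the nightclub's forgone profit from cutting 6→3: 189 + 70 + 30 = 289.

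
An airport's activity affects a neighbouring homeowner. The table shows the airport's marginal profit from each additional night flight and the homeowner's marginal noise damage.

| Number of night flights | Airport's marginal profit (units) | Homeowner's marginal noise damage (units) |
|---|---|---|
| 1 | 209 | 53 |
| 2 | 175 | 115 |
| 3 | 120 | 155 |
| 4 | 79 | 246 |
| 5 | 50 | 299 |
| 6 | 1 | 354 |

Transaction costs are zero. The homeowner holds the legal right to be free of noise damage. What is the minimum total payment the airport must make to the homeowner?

Efficient level: marginal profit ≥ marginal noise damage through level 2, so k* = 2.
With the homeowner holding the right, the airport must at least compensate total damage at k*: 53 + 115 = 168.

168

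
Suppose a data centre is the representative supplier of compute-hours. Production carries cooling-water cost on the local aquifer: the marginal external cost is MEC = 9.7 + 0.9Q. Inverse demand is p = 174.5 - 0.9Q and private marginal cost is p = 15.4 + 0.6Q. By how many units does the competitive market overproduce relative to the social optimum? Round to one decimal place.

43.8 units

Market equilibrium (private): 15.4 + 0.6Q = 174.5 - 0.9Q → Q_m = 106.0667.
Social marginal cost = private MC + MEC = 25.1 + 1.5Q.
Set SMC = demand: 25.1 + 1.5Q = 174.5 - 0.9Q → Q* = 62.2500.
Gap = |106.0667 − 62.2500| = 43.8167.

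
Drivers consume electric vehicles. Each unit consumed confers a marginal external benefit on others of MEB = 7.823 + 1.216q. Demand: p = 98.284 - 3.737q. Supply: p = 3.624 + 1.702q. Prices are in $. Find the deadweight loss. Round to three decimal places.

Market equilibrium (private): 3.624 + 1.702q = 98.284 - 3.737q → q_m = 17.4039.
Social marginal benefit = demand + MEB = 106.107 - 2.521q.
Set SMB = MC: 106.107 - 2.521q = 3.624 + 1.702q → q* = 24.2678.
The welfare-loss triangle has base |q_m − q*| and height MEB(q_m) (the vertical gap between SMB and MC is zero at q* and MEB at q_m).
DWL = ½ × 6.8639 × 28.9862 = 99.4792.

DWL = $99.479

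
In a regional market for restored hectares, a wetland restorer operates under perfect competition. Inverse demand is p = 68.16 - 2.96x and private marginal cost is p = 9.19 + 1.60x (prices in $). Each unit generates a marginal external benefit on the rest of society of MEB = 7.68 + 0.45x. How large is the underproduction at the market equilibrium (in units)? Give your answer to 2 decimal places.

Market equilibrium (private): 9.19 + 1.60x = 68.16 - 2.96x → x_m = 12.9320.
Social marginal cost = private MC − MEB = 1.51 + 1.15x.
Set SMC = demand: 1.51 + 1.15x = 68.16 - 2.96x → x* = 16.2165.
Gap = |12.9320 − 16.2165| = 3.2845.

3.28 units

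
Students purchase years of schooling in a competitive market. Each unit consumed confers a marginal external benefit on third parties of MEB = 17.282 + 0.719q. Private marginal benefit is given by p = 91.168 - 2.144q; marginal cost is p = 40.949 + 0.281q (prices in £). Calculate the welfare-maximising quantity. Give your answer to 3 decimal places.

Social marginal benefit = demand + MEB = 108.450 - 1.425q.
Set SMB = MC: 108.450 - 1.425q = 40.949 + 0.281q → q* = 39.5668.

q* = 39.567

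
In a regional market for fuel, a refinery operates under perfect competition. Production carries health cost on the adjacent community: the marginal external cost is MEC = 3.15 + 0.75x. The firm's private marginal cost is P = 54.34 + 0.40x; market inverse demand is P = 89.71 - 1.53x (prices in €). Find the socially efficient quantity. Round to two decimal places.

x* = 12.02

Social marginal cost = private MC + MEC = 57.49 + 1.15x.
Set SMC = demand: 57.49 + 1.15x = 89.71 - 1.53x → x* = 12.0224.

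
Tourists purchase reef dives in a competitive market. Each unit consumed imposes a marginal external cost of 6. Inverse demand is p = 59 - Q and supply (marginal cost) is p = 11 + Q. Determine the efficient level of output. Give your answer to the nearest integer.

Q* = 21

Social marginal benefit = demand − MEC = 53 - Q.
Set SMB = MC: 53 - Q = 11 + Q → Q* = 21.0000.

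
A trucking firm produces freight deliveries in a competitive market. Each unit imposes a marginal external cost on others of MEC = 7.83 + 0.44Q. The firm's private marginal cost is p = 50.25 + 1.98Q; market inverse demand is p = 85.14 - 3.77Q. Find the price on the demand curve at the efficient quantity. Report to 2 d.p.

P = 68.66

Social marginal cost = private MC + MEC = 58.08 + 2.42Q.
Set SMC = demand: 58.08 + 2.42Q = 85.14 - 3.77Q → Q* = 4.3716.
Consumer price on the demand curve at Q*: 85.14 − 3.77×4.3716 = 68.6591.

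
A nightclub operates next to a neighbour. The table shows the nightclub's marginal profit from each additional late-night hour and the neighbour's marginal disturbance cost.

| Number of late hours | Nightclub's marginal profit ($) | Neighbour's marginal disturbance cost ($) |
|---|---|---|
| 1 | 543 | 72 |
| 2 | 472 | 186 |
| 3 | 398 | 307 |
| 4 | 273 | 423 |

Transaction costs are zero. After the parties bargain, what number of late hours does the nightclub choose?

Bargaining reaches the level where marginal profit last exceeds marginal disturbance cost.
That holds through level 3 (398 ≥ 307) but not at 4 (273 < 423).

3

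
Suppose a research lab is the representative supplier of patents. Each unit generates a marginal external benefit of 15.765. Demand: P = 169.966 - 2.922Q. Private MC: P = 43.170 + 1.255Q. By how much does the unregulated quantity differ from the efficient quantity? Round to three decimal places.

3.774 units

Market equilibrium (private): 43.170 + 1.255Q = 169.966 - 2.922Q → Q_m = 30.3558.
Social marginal cost = private MC − MEB = 27.405 + 1.255Q.
Set SMC = demand: 27.405 + 1.255Q = 169.966 - 2.922Q → Q* = 34.1300.
Gap = |30.3558 − 34.1300| = 3.7742.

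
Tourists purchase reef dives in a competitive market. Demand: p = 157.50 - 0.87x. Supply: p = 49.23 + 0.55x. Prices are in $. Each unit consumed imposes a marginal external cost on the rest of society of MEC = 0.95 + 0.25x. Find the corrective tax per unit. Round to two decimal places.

tax = $17.02 per unit

Social marginal benefit = demand − MEC = 156.55 - 1.12x.
Set SMB = MC: 156.55 - 1.12x = 49.23 + 0.55x → x* = 64.2635.
The Pigouvian tax equals MEC at x*: 0.95 + 0.25×64.2635 = 17.0159.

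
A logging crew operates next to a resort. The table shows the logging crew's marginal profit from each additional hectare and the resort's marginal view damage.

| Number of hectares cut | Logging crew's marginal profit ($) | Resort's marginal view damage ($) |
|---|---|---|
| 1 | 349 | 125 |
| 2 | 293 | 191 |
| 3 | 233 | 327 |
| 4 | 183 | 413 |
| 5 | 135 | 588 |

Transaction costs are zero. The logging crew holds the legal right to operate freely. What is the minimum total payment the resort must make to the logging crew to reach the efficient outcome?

Left alone the logging crew would choose level 5 (marginal profit stays positive).
Efficient level: k* = 2 (marginal profit ≥ marginal view damage through 2).
The resort must at least cover the logging crew's forgone profit from cutting 5→2: 233 + 183 + 135 = 551.

$551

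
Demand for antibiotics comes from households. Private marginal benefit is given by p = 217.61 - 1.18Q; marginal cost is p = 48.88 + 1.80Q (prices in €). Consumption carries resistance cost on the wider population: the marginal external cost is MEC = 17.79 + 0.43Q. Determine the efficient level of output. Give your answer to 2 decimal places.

Social marginal benefit = demand − MEC = 199.82 - 1.61Q.
Set SMB = MC: 199.82 - 1.61Q = 48.88 + 1.80Q → Q* = 44.2639.

Q* = 44.26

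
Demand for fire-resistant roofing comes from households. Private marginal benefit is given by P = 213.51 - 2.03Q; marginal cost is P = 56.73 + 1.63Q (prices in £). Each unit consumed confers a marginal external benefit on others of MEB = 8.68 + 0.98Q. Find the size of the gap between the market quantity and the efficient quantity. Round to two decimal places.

Market equilibrium (private): 56.73 + 1.63Q = 213.51 - 2.03Q → Q_m = 42.8361.
Social marginal benefit = demand + MEB = 222.19 - 1.05Q.
Set SMB = MC: 222.19 - 1.05Q = 56.73 + 1.63Q → Q* = 61.7388.
Gap = |42.8361 − 61.7388| = 18.9027.

18.90 units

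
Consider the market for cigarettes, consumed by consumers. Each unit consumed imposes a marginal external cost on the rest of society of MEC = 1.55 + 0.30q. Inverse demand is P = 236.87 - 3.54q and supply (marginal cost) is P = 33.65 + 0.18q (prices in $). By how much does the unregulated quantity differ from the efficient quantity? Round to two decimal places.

Market equilibrium (private): 33.65 + 0.18q = 236.87 - 3.54q → q_m = 54.6290.
Social marginal benefit = demand − MEC = 235.32 - 3.84q.
Set SMB = MC: 235.32 - 3.84q = 33.65 + 0.18q → q* = 50.1667.
Gap = |54.6290 − 50.1667| = 4.4623.

4.46 units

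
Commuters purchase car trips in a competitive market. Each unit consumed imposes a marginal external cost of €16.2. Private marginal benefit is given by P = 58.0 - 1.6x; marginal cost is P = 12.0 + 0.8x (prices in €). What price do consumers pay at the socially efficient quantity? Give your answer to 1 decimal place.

Social marginal benefit = demand − MEC = 41.8 - 1.6x.
Set SMB = MC: 41.8 - 1.6x = 12.0 + 0.8x → x* = 12.4167.
Consumer price on the demand curve at x*: 58.0 − 1.6×12.4167 = 38.1333.

P = €38.1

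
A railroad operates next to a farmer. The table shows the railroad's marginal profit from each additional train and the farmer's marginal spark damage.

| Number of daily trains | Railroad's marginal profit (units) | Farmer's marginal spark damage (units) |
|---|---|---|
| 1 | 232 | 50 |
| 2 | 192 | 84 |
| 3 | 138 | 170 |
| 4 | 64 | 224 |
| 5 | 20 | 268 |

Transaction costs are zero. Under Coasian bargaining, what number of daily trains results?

Bargaining reaches the level where marginal profit last exceeds marginal spark damage.
That holds through level 2 (192 ≥ 84) but not at 3 (138 < 170).

2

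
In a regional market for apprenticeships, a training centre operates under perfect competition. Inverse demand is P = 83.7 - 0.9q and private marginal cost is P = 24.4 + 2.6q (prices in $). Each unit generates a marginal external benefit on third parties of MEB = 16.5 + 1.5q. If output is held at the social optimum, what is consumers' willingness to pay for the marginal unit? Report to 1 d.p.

P = $49.6

Social marginal cost = private MC − MEB = 7.9 + 1.1q.
Set SMC = demand: 7.9 + 1.1q = 83.7 - 0.9q → q* = 37.9000.
Consumer price on the demand curve at q*: 83.7 − 0.9×37.9000 = 49.5900.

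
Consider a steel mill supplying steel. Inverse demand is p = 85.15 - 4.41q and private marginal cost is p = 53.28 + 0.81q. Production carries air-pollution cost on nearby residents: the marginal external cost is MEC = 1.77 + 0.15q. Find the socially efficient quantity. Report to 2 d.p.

q* = 5.61

Social marginal cost = private MC + MEC = 55.05 + 0.96q.
Set SMC = demand: 55.05 + 0.96q = 85.15 - 4.41q → q* = 5.6052.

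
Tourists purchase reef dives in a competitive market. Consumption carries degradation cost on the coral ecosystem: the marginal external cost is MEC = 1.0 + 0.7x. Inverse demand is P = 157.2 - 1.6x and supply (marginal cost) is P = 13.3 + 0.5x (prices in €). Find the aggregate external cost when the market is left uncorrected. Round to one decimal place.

Market equilibrium (private): 13.3 + 0.5x = 157.2 - 1.6x → x_m = 68.5238.
Total external cost = ∫₀^{x_m} (1.0 + 0.7x) dx = 1.0×68.5238 + ½×0.7×68.5238² = 1711.9527.

€1712.0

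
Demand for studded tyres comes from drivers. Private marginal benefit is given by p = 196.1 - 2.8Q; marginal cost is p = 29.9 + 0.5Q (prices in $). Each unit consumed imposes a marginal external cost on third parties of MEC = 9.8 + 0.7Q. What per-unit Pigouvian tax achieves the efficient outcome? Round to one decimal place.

Social marginal benefit = demand − MEC = 186.3 - 3.5Q.
Set SMB = MC: 186.3 - 3.5Q = 29.9 + 0.5Q → Q* = 39.1000.
The Pigouvian tax equals MEC at Q*: 9.8 + 0.7×39.1000 = 37.1700.

tax = $37.2 per unit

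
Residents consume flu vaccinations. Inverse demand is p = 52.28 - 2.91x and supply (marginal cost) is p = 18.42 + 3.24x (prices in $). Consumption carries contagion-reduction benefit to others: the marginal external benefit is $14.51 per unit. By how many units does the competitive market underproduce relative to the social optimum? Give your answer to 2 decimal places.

Market equilibrium (private): 18.42 + 3.24x = 52.28 - 2.91x → x_m = 5.5057.
Social marginal benefit = demand + MEB = 66.79 - 2.91x.
Set SMB = MC: 66.79 - 2.91x = 18.42 + 3.24x → x* = 7.8650.
Gap = |5.5057 − 7.8650| = 2.3593.

2.36 units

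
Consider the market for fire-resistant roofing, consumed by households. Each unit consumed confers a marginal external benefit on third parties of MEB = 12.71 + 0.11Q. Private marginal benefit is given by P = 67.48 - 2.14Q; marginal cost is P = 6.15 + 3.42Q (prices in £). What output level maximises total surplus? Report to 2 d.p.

Q* = 13.59

Social marginal benefit = demand + MEB = 80.19 - 2.03Q.
Set SMB = MC: 80.19 - 2.03Q = 6.15 + 3.42Q → Q* = 13.5853.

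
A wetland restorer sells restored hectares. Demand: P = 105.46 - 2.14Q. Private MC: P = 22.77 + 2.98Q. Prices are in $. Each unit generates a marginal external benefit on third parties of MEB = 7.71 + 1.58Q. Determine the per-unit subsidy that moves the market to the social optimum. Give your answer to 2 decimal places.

subsidy = $48.06 per unit

Social marginal cost = private MC − MEB = 15.06 + 1.40Q.
Set SMC = demand: 15.06 + 1.40Q = 105.46 - 2.14Q → Q* = 25.5367.
The Pigouvian subsidy equals MEB at Q*: 7.71 + 1.58×25.5367 = 48.0580.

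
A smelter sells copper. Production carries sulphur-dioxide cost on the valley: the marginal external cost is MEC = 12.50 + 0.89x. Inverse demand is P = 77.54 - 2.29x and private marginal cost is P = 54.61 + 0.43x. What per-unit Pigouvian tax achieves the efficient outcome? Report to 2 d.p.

tax = 15.07 per unit

Social marginal cost = private MC + MEC = 67.11 + 1.32x.
Set SMC = demand: 67.11 + 1.32x = 77.54 - 2.29x → x* = 2.8892.
The Pigouvian tax equals MEC at x*: 12.50 + 0.89×2.8892 = 15.0714.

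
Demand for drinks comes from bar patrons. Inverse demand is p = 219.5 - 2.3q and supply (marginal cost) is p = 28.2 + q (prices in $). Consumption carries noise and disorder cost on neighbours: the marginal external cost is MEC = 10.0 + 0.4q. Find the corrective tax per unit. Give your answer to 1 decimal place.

tax = $29.6 per unit

Social marginal benefit = demand − MEC = 209.5 - 2.7q.
Set SMB = MC: 209.5 - 2.7q = 28.2 + q → q* = 49.0000.
The Pigouvian tax equals MEC at q*: 10.0 + 0.4×49.0000 = 29.6000.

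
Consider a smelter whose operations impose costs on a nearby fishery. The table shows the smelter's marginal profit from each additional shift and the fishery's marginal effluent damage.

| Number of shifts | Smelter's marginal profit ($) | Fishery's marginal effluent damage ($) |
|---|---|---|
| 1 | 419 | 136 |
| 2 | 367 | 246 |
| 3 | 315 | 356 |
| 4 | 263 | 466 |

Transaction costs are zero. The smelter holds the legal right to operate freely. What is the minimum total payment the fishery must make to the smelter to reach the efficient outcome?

Left alone the smelter would choose level 4 (marginal profit stays positive).
Efficient level: k* = 2 (marginal profit ≥ marginal effluent damage through 2).
The fishery must at least cover the smelter's forgone profit from cutting 4→2: 315 + 263 = 578.

$578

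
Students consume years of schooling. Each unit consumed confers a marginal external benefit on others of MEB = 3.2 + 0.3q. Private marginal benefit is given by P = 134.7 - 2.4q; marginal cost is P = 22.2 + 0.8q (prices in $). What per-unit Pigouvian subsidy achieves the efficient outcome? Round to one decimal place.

Social marginal benefit = demand + MEB = 137.9 - 2.1q.
Set SMB = MC: 137.9 - 2.1q = 22.2 + 0.8q → q* = 39.8966.
The Pigouvian subsidy equals MEB at q*: 3.2 + 0.3×39.8966 = 15.1690.

subsidy = $15.2 per unit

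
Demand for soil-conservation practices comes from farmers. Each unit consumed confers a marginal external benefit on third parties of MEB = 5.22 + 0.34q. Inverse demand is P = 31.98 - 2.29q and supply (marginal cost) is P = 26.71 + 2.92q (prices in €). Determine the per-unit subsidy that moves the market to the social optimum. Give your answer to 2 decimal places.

subsidy = €5.95 per unit

Social marginal benefit = demand + MEB = 37.20 - 1.95q.
Set SMB = MC: 37.20 - 1.95q = 26.71 + 2.92q → q* = 2.1540.
The Pigouvian subsidy equals MEB at q*: 5.22 + 0.34×2.1540 = 5.9524.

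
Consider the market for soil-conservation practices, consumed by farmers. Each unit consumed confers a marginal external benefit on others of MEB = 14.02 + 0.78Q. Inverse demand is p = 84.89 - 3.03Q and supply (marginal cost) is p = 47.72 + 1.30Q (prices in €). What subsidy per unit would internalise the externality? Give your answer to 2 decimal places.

Social marginal benefit = demand + MEB = 98.91 - 2.25Q.
Set SMB = MC: 98.91 - 2.25Q = 47.72 + 1.30Q → Q* = 14.4197.
The Pigouvian subsidy equals MEB at Q*: 14.02 + 0.78×14.4197 = 25.2674.

subsidy = €25.27 per unit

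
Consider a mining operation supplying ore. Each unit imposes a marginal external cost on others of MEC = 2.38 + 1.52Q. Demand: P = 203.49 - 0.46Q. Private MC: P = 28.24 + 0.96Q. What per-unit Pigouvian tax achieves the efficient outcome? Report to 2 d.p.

Social marginal cost = private MC + MEC = 30.62 + 2.48Q.
Set SMC = demand: 30.62 + 2.48Q = 203.49 - 0.46Q → Q* = 58.7993.
The Pigouvian tax equals MEC at Q*: 2.38 + 1.52×58.7993 = 91.7549.

tax = 91.75 per unit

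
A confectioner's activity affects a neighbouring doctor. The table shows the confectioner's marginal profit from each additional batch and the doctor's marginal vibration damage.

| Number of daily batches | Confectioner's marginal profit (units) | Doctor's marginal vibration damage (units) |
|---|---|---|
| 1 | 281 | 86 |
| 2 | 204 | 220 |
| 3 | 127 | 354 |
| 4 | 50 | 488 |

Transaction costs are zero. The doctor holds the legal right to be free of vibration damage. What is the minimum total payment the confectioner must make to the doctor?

86

Efficient level: marginal profit ≥ marginal vibration damage through level 1, so k* = 1.
With the doctor holding the right, the confectioner must at least compensate total damage at k*: 86 = 86.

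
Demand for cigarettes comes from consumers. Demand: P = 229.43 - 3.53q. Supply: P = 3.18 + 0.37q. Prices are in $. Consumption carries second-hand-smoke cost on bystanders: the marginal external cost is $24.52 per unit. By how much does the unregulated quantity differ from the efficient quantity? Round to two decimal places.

Market equilibrium (private): 3.18 + 0.37q = 229.43 - 3.53q → q_m = 58.0128.
Social marginal benefit = demand − MEC = 204.91 - 3.53q.
Set SMB = MC: 204.91 - 3.53q = 3.18 + 0.37q → q* = 51.7256.
Gap = |58.0128 − 51.7256| = 6.2872.

6.29 units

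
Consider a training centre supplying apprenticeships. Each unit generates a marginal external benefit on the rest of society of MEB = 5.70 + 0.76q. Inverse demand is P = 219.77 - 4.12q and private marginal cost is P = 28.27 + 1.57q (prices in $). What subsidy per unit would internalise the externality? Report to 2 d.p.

subsidy = $36.10 per unit

Social marginal cost = private MC − MEB = 22.57 + 0.81q.
Set SMC = demand: 22.57 + 0.81q = 219.77 - 4.12q → q* = 40.0000.
The Pigouvian subsidy equals MEB at q*: 5.70 + 0.76×40.0000 = 36.1000.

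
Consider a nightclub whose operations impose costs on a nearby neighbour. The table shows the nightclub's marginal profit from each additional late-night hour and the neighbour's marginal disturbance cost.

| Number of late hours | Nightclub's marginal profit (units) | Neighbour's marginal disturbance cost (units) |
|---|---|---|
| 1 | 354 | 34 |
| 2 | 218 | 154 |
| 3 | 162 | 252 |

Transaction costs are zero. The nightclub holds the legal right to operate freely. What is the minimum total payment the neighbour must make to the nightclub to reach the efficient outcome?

162

Left alone the nightclub would choose level 3 (marginal profit stays positive).
Efficient level: k* = 2 (marginal profit ≥ marginal disturbance cost through 2).
The neighbour must at least cover the nightclub's forgone profit from cutting 3→2: 162 = 162.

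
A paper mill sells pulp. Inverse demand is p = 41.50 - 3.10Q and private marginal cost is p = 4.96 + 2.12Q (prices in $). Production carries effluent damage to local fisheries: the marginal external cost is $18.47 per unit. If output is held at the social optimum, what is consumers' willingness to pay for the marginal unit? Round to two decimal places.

Social marginal cost = private MC + MEC = 23.43 + 2.12Q.
Set SMC = demand: 23.43 + 2.12Q = 41.50 - 3.10Q → Q* = 3.4617.
Consumer price on the demand curve at Q*: 41.50 − 3.10×3.4617 = 30.7687.

P = $30.77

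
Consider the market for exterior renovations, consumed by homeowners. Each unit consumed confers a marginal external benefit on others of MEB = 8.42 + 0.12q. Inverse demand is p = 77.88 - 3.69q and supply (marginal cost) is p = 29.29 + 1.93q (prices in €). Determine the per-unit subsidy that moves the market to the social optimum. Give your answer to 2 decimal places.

Social marginal benefit = demand + MEB = 86.30 - 3.57q.
Set SMB = MC: 86.30 - 3.57q = 29.29 + 1.93q → q* = 10.3655.
The Pigouvian subsidy equals MEB at q*: 8.42 + 0.12×10.3655 = 9.6639.

subsidy = €9.66 per unit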